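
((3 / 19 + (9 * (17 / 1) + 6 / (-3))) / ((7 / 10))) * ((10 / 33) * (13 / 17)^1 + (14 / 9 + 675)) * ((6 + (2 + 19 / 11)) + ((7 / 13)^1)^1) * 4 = 27441557000960 / 4572711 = 6001157.08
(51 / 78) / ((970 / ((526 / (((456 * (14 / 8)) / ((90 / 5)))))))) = 13413 / 1677130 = 0.01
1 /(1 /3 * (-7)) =-3 /7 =-0.43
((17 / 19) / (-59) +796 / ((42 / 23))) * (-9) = -30783831 / 7847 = -3923.01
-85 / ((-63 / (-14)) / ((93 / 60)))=-527 / 18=-29.28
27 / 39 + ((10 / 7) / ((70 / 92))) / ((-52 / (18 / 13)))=5319 / 8281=0.64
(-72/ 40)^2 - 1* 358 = -354.76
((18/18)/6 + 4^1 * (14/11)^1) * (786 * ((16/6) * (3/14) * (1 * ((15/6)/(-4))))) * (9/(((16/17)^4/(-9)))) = 1537628709285/10092544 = 152352.94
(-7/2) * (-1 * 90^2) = 28350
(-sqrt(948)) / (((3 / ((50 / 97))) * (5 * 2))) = -10 * sqrt(237) / 291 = -0.53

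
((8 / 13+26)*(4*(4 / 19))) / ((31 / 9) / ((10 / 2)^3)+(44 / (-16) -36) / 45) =-26.89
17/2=8.50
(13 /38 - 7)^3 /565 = -16194277 /31002680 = -0.52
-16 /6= -8 /3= -2.67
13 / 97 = 0.13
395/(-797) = -395/797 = -0.50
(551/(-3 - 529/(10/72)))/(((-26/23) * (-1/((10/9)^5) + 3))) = 3168250000/59699706417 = 0.05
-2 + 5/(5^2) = -9/5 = -1.80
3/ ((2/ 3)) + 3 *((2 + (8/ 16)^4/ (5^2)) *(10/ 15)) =1701/ 200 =8.50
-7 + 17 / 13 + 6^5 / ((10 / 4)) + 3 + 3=202196 / 65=3110.71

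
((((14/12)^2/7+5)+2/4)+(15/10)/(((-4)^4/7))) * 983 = 25979707/4608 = 5637.96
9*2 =18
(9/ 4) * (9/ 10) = 81/ 40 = 2.02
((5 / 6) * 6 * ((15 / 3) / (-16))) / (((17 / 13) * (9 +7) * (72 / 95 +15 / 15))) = -0.04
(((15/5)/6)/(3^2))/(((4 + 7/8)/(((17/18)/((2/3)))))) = 17/1053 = 0.02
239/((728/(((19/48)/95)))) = 239/174720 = 0.00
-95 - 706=-801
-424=-424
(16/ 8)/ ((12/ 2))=0.33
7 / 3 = 2.33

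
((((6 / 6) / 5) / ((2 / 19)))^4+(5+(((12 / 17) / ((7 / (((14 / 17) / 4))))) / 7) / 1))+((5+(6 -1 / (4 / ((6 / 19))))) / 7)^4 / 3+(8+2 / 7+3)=31.30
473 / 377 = 1.25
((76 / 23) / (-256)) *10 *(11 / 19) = -55 / 736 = -0.07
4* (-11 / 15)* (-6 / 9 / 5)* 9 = 88 / 25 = 3.52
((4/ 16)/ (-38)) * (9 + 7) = -2/ 19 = -0.11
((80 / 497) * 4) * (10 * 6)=19200 / 497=38.63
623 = 623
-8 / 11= -0.73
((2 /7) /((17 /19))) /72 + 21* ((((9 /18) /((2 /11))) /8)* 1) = 247553 /34272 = 7.22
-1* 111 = -111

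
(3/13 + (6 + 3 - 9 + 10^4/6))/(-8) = -65009/312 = -208.36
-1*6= -6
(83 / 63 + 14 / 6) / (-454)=-115 / 14301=-0.01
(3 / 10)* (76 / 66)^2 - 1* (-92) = 167702 / 1815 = 92.40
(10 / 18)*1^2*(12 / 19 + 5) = 535 / 171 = 3.13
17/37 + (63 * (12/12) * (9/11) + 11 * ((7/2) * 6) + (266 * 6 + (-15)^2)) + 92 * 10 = 1230770/407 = 3024.00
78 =78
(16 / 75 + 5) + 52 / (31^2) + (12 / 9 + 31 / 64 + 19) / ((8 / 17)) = 1826856037 / 36902400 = 49.51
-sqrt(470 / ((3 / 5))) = -5* sqrt(282) / 3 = -27.99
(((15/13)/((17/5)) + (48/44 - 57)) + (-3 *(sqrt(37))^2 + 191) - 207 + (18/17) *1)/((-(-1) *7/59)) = -26033927/17017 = -1529.88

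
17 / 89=0.19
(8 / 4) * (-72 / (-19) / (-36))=-4 / 19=-0.21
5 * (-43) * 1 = -215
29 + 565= 594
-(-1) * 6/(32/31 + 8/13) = 3.64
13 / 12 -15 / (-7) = 3.23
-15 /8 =-1.88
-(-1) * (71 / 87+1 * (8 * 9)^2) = 451079 / 87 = 5184.82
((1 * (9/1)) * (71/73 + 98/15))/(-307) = -24657/112055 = -0.22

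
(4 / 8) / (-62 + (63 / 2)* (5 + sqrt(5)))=191 / 16636 - 63* sqrt(5) / 16636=0.00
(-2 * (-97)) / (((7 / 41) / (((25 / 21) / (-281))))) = -4.81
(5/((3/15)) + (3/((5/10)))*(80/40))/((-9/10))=-370/9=-41.11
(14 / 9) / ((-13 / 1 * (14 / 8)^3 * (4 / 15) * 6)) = -80 / 5733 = -0.01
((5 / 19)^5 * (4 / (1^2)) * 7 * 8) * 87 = 60900000 / 2476099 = 24.60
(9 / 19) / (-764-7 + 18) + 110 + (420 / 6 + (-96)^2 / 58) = 46869645 / 138301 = 338.90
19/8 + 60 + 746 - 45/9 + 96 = 7195/8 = 899.38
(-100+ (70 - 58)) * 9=-792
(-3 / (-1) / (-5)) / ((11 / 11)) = -0.60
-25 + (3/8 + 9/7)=-1307/56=-23.34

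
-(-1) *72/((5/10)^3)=576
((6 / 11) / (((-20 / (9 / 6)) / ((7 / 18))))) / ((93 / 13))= -0.00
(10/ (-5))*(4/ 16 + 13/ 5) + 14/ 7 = -37/ 10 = -3.70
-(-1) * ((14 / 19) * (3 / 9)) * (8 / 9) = 112 / 513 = 0.22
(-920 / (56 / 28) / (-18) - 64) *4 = -153.78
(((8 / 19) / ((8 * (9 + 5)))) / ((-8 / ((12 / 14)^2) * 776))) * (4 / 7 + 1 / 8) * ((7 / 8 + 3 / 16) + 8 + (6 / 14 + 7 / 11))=-0.00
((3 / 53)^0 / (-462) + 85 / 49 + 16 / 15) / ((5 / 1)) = 45263 / 80850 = 0.56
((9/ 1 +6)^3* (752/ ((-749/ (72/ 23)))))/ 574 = -91368000/ 4944149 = -18.48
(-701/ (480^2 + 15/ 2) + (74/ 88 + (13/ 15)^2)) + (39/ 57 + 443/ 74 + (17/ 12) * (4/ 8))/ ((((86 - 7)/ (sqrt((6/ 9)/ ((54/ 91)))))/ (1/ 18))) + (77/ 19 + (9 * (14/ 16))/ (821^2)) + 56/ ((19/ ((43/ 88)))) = 124499 * sqrt(91)/ 215927856 + 55167699309755413/ 7790053741648200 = 7.09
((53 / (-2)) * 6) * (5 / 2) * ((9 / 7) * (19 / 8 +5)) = -422145 / 112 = -3769.15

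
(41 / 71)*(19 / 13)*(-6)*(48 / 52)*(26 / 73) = -112176 / 67379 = -1.66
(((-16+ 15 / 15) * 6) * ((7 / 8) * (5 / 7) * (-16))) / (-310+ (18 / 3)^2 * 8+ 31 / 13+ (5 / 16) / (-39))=-112320 / 2449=-45.86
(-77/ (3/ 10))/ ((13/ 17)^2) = -222530/ 507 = -438.92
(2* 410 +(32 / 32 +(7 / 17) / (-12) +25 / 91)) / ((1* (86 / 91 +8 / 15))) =76227535 / 137224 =555.50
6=6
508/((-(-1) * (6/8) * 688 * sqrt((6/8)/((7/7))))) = 254 * sqrt(3)/387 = 1.14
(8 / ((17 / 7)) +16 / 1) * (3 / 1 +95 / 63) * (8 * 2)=1490432 / 1071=1391.63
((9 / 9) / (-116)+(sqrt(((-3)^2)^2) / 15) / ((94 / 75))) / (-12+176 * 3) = 2563 / 2813232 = 0.00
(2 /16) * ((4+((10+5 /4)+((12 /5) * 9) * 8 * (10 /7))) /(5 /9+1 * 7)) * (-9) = -594459 /15232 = -39.03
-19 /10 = -1.90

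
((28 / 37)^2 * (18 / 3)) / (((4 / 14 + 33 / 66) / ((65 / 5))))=856128 / 15059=56.85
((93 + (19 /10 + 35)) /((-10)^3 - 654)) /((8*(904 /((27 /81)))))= -433 /119617280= -0.00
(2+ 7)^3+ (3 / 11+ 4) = 8066 / 11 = 733.27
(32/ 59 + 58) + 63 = 7171/ 59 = 121.54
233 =233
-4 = -4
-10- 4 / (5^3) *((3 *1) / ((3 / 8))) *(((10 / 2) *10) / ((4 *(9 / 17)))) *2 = -994 / 45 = -22.09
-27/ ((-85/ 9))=243/ 85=2.86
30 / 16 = 15 / 8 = 1.88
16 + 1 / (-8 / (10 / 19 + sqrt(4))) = 298 / 19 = 15.68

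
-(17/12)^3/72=-4913/124416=-0.04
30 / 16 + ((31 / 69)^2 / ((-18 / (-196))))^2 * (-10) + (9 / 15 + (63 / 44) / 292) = -5405266840671091 / 117947004096240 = -45.83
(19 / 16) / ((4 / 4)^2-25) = -19 / 384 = -0.05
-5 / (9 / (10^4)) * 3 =-50000 / 3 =-16666.67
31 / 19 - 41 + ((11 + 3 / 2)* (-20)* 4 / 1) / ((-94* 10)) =-34206 / 893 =-38.30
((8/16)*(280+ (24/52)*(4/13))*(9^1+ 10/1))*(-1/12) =-112442/507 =-221.78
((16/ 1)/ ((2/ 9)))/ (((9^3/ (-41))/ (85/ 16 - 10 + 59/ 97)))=259571/ 15714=16.52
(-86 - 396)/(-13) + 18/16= 3973/104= 38.20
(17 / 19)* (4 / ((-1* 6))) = -34 / 57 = -0.60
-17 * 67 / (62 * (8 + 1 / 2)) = -67 / 31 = -2.16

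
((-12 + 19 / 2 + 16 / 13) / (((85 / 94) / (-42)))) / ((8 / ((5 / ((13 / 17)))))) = 32571 / 676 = 48.18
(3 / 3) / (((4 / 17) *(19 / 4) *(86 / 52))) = 442 / 817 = 0.54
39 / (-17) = -39 / 17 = -2.29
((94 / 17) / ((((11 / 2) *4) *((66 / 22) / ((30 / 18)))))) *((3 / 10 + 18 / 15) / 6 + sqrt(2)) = 235 / 6732 + 235 *sqrt(2) / 1683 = 0.23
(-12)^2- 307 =-163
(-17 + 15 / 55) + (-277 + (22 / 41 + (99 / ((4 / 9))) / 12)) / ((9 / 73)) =-136940285 / 64944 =-2108.59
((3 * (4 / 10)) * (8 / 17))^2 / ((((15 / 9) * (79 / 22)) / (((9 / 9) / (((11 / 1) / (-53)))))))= -732672 / 2853875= -0.26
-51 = -51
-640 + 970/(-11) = -8010/11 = -728.18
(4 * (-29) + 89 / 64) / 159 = -2445 / 3392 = -0.72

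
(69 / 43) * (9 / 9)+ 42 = 1875 / 43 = 43.60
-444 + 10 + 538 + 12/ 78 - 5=1289/ 13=99.15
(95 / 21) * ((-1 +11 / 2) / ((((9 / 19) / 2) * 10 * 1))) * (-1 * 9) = -1083 / 14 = -77.36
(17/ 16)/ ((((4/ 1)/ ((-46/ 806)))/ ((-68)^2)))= -112999/ 1612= -70.10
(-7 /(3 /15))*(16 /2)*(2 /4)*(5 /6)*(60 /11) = -7000 /11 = -636.36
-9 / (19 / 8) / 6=-12 / 19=-0.63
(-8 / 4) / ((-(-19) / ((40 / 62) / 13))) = -40 / 7657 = -0.01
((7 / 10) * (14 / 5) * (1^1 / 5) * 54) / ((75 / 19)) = 16758 / 3125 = 5.36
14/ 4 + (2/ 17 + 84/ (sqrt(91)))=123/ 34 + 12 * sqrt(91)/ 13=12.42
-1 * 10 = -10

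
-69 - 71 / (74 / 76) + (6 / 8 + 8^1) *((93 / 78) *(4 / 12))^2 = -126543841 / 900432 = -140.54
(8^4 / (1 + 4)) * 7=28672 / 5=5734.40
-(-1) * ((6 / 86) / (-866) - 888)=-33067347 / 37238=-888.00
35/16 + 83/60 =857/240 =3.57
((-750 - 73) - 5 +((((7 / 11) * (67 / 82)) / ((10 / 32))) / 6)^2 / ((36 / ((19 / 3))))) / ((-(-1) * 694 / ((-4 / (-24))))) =-255777663266 / 1286323179075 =-0.20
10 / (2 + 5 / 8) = 80 / 21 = 3.81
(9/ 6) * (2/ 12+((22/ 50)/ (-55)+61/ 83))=55627/ 41500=1.34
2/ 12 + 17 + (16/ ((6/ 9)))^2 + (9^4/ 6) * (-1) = -1501/ 3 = -500.33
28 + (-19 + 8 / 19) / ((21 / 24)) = 900 / 133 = 6.77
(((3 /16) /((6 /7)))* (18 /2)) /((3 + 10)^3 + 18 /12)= 63 /70352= 0.00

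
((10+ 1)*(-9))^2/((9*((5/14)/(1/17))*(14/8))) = 8712/85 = 102.49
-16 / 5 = -3.20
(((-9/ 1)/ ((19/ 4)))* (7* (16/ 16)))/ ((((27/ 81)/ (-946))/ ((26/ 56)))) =17476.11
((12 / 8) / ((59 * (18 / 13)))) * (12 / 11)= 0.02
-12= -12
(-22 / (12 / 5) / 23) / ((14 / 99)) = -1815 / 644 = -2.82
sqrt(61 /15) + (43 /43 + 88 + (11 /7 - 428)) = -2362 /7 + sqrt(915) /15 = -335.41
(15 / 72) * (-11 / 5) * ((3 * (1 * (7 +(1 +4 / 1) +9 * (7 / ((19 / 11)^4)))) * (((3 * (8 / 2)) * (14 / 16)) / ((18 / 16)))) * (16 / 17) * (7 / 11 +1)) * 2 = -1670749920 / 2215457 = -754.13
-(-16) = 16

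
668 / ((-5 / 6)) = -801.60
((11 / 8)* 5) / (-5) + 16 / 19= -0.53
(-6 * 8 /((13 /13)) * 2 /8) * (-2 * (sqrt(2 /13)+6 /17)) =144 /17+24 * sqrt(26) /13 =17.88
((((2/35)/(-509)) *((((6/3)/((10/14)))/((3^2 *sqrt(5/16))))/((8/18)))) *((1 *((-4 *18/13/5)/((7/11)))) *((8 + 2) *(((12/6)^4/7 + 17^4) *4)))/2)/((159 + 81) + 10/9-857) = -66679645824 *sqrt(5)/224652939875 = -0.66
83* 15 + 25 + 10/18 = 11435/9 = 1270.56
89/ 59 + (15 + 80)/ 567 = 56068/ 33453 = 1.68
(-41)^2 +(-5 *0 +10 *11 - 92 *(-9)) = 2619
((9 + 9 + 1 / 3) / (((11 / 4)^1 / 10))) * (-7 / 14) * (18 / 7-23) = 14300 / 21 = 680.95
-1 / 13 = -0.08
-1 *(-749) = 749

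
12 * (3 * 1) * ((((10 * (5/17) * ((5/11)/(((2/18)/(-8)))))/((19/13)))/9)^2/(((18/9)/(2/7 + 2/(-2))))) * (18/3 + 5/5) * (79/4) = -95184.42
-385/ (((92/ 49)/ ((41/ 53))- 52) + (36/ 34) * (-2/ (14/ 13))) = 13148905/ 1760222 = 7.47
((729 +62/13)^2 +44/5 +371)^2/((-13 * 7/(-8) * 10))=829132392610653184/324881375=2552108112.11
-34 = -34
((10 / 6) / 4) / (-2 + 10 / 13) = -65 / 192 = -0.34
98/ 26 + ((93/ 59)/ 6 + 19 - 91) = -104263/ 1534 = -67.97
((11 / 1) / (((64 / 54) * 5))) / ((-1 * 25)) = -297 / 4000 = -0.07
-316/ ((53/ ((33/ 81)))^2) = -38236/ 2047761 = -0.02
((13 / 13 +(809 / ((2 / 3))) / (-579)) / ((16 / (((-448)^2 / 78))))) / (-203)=63168 / 72761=0.87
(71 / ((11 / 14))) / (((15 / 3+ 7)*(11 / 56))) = 13916 / 363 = 38.34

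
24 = 24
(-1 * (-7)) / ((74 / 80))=280 / 37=7.57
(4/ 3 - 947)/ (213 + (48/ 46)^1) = -65251/ 14769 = -4.42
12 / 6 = 2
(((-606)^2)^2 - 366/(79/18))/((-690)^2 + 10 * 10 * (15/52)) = 46167853720716/162994775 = 283247.45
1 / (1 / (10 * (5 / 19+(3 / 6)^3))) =295 / 76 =3.88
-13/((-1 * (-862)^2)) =13/743044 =0.00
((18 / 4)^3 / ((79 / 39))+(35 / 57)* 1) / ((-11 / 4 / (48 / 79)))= -13141496 / 1304369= -10.07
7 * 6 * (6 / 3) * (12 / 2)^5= 653184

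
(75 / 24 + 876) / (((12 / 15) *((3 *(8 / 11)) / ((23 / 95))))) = 1779349 / 14592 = 121.94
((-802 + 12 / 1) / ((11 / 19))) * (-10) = 13645.45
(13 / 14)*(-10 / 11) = -65 / 77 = -0.84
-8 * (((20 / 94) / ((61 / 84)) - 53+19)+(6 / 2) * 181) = -11681144 / 2867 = -4074.34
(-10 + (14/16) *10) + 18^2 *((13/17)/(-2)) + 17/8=-123.01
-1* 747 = -747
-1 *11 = -11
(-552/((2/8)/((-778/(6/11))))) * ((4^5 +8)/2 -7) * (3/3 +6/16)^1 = 2204147132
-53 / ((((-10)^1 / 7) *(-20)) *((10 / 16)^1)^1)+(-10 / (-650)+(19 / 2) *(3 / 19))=-4721 / 3250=-1.45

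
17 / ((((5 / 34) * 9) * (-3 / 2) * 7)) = -1.22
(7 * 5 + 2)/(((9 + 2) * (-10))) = -37/110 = -0.34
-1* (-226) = 226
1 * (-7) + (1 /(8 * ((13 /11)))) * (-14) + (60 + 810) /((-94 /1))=-43347 /2444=-17.74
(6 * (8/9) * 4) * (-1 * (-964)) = 61696/3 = 20565.33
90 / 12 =15 / 2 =7.50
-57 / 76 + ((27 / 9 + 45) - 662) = -2459 / 4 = -614.75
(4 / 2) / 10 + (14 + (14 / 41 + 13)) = 5646 / 205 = 27.54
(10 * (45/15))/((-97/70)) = -2100/97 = -21.65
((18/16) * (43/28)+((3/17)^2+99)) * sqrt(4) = 6522723/32368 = 201.52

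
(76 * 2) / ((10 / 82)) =6232 / 5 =1246.40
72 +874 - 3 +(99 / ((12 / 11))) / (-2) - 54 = 6749 / 8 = 843.62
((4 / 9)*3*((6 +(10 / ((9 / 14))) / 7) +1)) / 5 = 332 / 135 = 2.46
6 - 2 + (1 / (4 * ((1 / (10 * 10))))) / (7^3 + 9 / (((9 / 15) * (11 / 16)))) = 16327 / 4013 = 4.07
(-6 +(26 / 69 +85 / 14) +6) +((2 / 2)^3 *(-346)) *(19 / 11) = -6281965 / 10626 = -591.19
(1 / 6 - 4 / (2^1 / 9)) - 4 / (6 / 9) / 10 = -553 / 30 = -18.43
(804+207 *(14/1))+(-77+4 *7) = 3653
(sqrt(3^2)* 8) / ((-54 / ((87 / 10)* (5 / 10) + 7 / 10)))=-101 / 45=-2.24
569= 569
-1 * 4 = -4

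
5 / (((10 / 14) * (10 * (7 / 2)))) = 1 / 5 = 0.20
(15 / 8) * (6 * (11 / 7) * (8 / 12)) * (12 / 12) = 165 / 14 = 11.79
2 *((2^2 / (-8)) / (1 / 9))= -9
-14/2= -7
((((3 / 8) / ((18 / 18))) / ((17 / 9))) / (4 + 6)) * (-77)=-2079 / 1360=-1.53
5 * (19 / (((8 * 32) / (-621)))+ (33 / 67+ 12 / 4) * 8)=-1556505 / 17152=-90.75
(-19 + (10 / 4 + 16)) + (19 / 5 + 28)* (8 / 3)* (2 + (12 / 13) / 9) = 69341 / 390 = 177.80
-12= -12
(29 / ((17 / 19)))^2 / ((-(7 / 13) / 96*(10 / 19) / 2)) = -7198986912 / 10115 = -711713.98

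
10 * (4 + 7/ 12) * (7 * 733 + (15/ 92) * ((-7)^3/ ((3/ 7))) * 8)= 25850825/ 138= 187324.82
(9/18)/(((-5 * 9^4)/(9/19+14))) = -55/249318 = -0.00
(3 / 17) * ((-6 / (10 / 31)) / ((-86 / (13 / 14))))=3627 / 102340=0.04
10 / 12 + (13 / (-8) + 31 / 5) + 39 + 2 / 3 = 1803 / 40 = 45.08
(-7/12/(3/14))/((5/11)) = -5.99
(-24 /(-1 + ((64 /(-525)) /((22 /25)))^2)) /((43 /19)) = 10.81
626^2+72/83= 32525780/83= 391876.87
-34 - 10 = -44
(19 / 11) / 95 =1 / 55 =0.02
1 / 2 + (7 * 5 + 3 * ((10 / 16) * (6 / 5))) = 37.75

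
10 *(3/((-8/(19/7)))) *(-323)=92055/28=3287.68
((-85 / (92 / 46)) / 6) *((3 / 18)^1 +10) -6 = -5617 / 72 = -78.01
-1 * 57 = -57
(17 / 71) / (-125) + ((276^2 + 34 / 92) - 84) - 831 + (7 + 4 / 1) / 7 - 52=214934061151 / 2857750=75210.94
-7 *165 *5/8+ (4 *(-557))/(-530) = -1521463/2120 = -717.67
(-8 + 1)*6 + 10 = -32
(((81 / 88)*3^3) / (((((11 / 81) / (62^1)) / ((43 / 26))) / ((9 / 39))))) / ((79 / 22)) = 708410853 / 587444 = 1205.92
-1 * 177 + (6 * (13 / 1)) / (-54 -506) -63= -67239 / 280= -240.14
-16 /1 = -16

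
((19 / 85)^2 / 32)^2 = 130321 / 53453440000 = 0.00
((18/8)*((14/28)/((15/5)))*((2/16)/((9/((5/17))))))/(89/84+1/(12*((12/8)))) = 105/76432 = 0.00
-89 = -89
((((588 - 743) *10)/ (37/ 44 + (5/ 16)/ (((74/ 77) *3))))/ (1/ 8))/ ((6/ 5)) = -403744000/ 37091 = -10885.23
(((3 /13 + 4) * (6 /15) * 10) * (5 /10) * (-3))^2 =108900 /169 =644.38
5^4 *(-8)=-5000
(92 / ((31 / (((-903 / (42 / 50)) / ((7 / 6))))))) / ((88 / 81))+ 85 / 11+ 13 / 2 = -11948429 / 4774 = -2502.81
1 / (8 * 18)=1 / 144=0.01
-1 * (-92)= 92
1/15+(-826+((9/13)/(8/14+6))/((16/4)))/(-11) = 29662247/394680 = 75.16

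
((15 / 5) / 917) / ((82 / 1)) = 3 / 75194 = 0.00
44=44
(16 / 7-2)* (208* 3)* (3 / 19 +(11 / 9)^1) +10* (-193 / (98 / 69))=-3108113 / 2793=-1112.82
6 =6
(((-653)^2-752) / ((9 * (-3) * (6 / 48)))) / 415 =-3405256 / 11205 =-303.91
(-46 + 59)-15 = -2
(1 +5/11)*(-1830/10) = -2928/11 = -266.18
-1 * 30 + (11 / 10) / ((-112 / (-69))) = -32841 / 1120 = -29.32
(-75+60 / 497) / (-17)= 37215 / 8449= 4.40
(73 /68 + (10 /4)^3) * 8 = 2271 /17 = 133.59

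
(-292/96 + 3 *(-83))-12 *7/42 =-6097/24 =-254.04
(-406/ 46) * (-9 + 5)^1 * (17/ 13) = 13804/ 299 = 46.17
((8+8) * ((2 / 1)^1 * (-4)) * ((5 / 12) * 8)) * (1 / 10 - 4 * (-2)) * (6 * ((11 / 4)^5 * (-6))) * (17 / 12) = 221767227 / 8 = 27720903.38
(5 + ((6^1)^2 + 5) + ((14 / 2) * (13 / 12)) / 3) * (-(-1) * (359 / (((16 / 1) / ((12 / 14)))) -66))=-508377 / 224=-2269.54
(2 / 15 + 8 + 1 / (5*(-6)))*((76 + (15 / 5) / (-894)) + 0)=1834407 / 2980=615.57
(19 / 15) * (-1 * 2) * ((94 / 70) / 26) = -893 / 6825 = -0.13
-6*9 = -54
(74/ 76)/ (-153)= -37/ 5814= -0.01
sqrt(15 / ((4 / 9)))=3 * sqrt(15) / 2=5.81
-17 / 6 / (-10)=17 / 60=0.28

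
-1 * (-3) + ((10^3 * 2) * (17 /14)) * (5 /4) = 21271 /7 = 3038.71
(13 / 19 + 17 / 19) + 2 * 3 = 144 / 19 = 7.58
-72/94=-36/47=-0.77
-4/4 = -1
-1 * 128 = -128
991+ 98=1089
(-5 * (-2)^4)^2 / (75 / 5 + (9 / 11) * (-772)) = -70400 / 6783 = -10.38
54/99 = 6/11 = 0.55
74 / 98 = 37 / 49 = 0.76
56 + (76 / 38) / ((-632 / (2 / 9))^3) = 644090372351 / 11501613792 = 56.00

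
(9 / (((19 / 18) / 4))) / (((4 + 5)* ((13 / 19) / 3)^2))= 12312 / 169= 72.85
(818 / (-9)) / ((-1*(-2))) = -409 / 9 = -45.44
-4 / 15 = -0.27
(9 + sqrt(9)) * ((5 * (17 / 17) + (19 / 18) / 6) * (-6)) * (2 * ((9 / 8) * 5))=-8385 / 2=-4192.50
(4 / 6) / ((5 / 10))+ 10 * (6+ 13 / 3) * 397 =123074 / 3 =41024.67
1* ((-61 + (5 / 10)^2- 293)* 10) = -7075 / 2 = -3537.50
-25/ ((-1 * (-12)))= -25/ 12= -2.08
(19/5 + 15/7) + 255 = 9133/35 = 260.94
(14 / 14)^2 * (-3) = -3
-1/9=-0.11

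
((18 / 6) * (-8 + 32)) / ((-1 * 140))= -18 / 35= -0.51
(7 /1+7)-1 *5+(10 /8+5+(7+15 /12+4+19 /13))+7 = 935 /26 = 35.96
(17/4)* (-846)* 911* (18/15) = -19653003/5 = -3930600.60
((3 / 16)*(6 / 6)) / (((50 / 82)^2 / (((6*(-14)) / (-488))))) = 105903 / 1220000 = 0.09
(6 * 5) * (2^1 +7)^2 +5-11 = 2424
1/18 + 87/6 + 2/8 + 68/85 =2809/180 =15.61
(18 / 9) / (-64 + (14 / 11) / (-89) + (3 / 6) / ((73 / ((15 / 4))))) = -1143472 / 36584595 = -0.03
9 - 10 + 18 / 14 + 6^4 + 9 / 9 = 9081 / 7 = 1297.29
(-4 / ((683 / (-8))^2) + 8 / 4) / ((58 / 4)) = 1865444 / 13528181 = 0.14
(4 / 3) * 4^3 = 256 / 3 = 85.33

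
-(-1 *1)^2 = -1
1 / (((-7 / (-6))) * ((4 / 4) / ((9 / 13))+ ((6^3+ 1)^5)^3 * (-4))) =-54 / 28073499212608981711155771725376703745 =-0.00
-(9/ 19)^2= -81/ 361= -0.22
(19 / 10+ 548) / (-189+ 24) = -1833 / 550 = -3.33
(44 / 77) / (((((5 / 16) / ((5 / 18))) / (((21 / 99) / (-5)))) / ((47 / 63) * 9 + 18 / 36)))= -0.16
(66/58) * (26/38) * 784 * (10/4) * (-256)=-215255040/551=-390662.50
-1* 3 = -3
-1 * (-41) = 41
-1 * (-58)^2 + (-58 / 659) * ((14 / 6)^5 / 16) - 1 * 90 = -4425392987 / 1281096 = -3454.38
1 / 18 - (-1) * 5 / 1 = 91 / 18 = 5.06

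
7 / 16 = 0.44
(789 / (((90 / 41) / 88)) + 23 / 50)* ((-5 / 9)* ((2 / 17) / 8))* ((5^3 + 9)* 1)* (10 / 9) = -317887463 / 8262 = -38475.85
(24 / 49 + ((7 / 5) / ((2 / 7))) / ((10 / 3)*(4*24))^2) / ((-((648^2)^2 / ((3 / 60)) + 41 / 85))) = -417832817 / 3007980227726296883200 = -0.00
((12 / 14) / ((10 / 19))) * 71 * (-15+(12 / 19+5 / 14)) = -793851 / 490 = -1620.10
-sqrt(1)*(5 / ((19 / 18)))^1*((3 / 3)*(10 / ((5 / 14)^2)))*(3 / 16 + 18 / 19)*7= -1065015 / 361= -2950.18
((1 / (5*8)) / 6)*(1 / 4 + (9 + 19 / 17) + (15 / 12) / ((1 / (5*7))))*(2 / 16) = 23 / 816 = 0.03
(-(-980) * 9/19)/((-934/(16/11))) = -70560/97603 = -0.72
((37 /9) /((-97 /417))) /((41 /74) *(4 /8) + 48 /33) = -8372804 /820329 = -10.21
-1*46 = -46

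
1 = 1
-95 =-95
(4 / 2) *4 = 8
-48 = -48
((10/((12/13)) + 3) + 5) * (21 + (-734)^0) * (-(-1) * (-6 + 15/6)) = -8701/6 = -1450.17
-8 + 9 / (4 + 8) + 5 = -9 / 4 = -2.25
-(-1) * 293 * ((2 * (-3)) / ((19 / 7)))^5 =-38292530976 / 2476099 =-15464.86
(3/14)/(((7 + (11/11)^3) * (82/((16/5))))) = 0.00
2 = 2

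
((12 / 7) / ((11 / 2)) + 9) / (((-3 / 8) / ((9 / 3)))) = -5736 / 77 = -74.49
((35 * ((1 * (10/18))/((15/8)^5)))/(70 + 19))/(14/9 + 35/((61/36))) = 999424/2354639625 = 0.00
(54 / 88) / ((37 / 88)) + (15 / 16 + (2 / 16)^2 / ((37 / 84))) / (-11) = 558 / 407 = 1.37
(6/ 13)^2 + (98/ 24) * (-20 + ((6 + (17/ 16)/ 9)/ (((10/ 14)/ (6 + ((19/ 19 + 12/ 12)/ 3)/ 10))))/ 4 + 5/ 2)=-1594501243/ 87609600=-18.20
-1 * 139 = -139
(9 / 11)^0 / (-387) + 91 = 35216 / 387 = 91.00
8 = 8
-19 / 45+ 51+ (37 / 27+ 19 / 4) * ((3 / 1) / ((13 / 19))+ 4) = 715301 / 7020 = 101.89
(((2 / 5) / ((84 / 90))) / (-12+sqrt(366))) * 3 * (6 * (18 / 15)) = 648 / 1295+54 * sqrt(366) / 1295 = 1.30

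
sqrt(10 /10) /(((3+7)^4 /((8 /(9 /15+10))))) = 1 /13250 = 0.00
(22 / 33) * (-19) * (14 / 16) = -133 / 12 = -11.08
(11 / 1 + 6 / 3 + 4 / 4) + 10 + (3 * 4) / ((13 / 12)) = 456 / 13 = 35.08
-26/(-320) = 13/160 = 0.08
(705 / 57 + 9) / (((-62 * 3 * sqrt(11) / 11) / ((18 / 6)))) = -203 * sqrt(11) / 589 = -1.14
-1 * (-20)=20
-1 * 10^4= -10000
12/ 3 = 4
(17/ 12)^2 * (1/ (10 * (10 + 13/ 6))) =289/ 17520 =0.02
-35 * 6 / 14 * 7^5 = -252105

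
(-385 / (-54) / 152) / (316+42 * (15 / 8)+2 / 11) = 4235 / 35657604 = 0.00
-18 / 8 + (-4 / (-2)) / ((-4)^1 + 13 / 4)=-59 / 12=-4.92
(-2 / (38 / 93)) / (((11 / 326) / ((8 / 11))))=-105.50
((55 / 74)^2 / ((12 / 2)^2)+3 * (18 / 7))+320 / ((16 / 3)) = 93463639 / 1379952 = 67.73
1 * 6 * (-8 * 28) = -1344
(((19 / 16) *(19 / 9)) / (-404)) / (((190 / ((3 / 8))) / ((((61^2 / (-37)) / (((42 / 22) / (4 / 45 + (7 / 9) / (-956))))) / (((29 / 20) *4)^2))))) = 327407069 / 193828436250624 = 0.00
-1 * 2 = -2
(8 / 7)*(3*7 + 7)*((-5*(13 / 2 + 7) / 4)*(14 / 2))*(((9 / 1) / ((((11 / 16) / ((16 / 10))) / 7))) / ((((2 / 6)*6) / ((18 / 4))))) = -13716864 / 11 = -1246987.64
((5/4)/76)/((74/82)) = 205/11248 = 0.02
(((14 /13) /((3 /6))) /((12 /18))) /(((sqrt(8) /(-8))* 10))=-42* sqrt(2) /65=-0.91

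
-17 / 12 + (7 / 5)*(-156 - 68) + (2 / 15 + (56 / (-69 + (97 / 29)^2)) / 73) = -3352949747 / 10647780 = -314.90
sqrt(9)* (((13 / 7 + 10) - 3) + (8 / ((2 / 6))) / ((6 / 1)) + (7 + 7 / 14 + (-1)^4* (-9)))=477 / 14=34.07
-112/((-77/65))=1040/11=94.55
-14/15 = -0.93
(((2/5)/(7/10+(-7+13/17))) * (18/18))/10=-34/4705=-0.01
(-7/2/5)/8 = -7/80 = -0.09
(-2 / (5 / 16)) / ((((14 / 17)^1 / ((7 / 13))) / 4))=-1088 / 65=-16.74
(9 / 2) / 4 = 9 / 8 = 1.12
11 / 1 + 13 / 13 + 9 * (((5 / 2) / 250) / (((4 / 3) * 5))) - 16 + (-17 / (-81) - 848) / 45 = -33280717 / 1458000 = -22.83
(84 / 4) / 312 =7 / 104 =0.07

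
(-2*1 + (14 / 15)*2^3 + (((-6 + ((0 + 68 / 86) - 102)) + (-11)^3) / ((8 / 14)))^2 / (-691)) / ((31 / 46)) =-64615575513361 / 4752891480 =-13595.00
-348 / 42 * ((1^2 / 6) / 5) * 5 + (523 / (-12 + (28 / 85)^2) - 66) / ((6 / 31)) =-685148185 / 1202824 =-569.62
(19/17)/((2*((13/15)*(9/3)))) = 95/442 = 0.21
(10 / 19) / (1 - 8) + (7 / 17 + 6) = 14327 / 2261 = 6.34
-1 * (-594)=594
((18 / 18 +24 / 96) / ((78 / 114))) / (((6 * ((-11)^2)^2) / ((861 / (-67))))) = -0.00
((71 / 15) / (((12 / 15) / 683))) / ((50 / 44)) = 533423 / 150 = 3556.15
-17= -17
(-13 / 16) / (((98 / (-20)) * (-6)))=-65 / 2352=-0.03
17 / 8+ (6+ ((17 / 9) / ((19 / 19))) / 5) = 3061 / 360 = 8.50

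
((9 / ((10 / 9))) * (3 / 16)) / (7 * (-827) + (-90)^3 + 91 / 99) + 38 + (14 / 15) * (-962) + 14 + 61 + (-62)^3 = -8349134954499691 / 34917129600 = -239112.87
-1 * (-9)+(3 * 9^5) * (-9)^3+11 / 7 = -903981067 / 7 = -129140152.43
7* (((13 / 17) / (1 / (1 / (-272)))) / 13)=-7 / 4624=-0.00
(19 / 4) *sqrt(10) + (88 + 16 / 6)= 19 *sqrt(10) / 4 + 272 / 3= 105.69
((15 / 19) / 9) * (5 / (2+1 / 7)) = 35 / 171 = 0.20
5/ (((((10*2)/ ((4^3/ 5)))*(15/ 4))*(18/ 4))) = 128/ 675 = 0.19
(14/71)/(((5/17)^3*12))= 34391/53250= 0.65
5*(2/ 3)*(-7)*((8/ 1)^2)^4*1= -1174405120/ 3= -391468373.33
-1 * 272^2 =-73984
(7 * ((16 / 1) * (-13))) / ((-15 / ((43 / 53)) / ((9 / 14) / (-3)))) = -4472 / 265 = -16.88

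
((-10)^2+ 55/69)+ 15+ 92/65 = 525698/4485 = 117.21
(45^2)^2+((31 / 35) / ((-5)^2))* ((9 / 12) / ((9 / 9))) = 14352187593 / 3500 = 4100625.03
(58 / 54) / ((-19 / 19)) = -29 / 27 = -1.07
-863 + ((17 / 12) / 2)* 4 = -5161 / 6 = -860.17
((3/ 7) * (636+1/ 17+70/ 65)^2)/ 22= 7907.96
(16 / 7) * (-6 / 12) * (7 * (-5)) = 40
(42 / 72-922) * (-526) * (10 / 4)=14539955 / 12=1211662.92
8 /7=1.14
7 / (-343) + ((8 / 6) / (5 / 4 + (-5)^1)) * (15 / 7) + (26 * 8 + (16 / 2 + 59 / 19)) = 609776 / 2793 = 218.32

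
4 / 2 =2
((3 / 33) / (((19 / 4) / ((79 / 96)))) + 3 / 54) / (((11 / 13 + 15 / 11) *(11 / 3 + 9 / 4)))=13949 / 2557704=0.01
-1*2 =-2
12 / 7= 1.71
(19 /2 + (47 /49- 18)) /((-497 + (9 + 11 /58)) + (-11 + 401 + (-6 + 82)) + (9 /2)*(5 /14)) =42862 /114835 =0.37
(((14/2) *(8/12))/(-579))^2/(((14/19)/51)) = 4522/1005723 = 0.00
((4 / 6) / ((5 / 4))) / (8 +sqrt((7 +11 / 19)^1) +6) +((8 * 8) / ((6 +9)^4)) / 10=1801228 / 45309375 - 8 * sqrt(19) / 4475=0.03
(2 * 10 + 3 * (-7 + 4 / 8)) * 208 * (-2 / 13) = -16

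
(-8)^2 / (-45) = -64 / 45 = -1.42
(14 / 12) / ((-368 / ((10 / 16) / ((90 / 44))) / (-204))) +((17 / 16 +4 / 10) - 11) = -309337 / 33120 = -9.34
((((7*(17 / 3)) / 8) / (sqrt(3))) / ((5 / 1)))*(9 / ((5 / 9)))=1071*sqrt(3) / 200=9.28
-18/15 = -1.20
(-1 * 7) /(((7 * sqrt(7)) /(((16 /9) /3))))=-16 * sqrt(7) /189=-0.22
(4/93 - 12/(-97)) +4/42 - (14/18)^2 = -584767/1704969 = -0.34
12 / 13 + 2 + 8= 142 / 13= 10.92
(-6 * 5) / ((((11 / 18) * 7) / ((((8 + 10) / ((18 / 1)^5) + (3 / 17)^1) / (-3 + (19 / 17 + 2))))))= -1574725 / 149688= -10.52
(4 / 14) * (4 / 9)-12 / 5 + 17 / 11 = -2521 / 3465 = -0.73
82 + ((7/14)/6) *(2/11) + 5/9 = 16349/198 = 82.57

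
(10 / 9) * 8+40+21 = 629 / 9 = 69.89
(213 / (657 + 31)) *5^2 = 5325 / 688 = 7.74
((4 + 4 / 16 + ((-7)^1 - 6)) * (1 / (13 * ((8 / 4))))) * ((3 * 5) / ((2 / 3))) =-1575 / 208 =-7.57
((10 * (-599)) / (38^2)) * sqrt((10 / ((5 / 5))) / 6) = -2995 * sqrt(15) / 2166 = -5.36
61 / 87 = 0.70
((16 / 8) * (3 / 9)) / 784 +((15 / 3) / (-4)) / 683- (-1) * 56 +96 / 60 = 231319969 / 4016040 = 57.60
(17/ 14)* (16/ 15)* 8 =1088/ 105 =10.36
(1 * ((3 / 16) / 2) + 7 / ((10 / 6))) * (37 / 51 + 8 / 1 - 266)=-3004709 / 2720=-1104.67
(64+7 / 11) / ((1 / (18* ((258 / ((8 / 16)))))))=6603768 / 11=600342.55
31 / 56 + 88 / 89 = 7687 / 4984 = 1.54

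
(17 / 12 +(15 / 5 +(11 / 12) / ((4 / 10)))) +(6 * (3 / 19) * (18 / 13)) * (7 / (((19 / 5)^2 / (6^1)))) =10.52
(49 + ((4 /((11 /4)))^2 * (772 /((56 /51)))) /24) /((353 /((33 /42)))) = 93999 /380534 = 0.25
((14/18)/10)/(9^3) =7/65610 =0.00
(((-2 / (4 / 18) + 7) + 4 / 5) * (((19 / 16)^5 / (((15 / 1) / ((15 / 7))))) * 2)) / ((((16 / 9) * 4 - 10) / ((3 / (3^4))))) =0.01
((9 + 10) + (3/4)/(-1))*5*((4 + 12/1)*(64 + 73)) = 200020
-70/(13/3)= -210/13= -16.15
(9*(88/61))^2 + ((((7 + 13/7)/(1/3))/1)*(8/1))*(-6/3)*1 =-6682848/26047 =-256.57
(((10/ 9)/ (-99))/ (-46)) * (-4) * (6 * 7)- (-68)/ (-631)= -641188/ 4310361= -0.15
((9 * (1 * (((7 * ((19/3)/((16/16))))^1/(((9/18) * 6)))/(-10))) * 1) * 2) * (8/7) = -30.40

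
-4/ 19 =-0.21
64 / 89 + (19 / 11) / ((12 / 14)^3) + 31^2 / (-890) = 2518717 / 1057320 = 2.38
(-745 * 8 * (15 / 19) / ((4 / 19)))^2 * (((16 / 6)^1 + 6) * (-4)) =-17316780000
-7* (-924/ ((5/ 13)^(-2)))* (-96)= -91853.25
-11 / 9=-1.22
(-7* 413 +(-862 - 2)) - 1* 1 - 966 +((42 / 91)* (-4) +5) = -61345 / 13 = -4718.85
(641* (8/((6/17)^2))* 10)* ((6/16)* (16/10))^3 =2222988/25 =88919.52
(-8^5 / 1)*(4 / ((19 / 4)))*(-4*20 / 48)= 2621440 / 57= 45990.18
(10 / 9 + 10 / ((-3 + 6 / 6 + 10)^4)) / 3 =0.37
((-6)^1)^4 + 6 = 1302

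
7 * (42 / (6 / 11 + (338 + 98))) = 33 / 49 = 0.67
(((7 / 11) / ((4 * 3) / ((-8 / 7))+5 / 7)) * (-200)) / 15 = 0.87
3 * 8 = 24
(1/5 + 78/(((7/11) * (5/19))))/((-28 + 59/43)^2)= 30155341/45885875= 0.66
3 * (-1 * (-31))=93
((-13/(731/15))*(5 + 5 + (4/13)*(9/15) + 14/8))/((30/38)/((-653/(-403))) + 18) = -38498921/223560268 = -0.17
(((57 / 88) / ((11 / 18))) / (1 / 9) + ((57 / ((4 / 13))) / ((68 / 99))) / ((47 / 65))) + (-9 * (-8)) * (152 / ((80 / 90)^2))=22017337731 / 1546864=14233.53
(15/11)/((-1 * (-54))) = 5/198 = 0.03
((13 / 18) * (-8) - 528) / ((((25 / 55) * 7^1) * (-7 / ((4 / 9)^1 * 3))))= 211376 / 6615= 31.95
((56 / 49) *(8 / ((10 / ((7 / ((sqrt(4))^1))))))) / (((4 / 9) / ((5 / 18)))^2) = 5 / 4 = 1.25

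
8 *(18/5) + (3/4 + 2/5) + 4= 679/20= 33.95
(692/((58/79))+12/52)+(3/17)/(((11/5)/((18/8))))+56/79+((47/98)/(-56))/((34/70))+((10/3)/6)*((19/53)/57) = 5896308950236339/6248355697584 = 943.66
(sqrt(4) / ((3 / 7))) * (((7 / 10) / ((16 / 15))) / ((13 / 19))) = 931 / 208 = 4.48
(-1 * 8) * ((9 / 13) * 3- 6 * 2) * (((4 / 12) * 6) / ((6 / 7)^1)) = 2408 / 13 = 185.23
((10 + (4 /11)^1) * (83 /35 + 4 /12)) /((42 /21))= 5396 /385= 14.02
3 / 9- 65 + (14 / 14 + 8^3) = 448.33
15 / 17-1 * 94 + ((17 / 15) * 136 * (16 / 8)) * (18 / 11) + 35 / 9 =3493972 / 8415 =415.21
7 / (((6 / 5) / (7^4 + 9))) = 42175 / 3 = 14058.33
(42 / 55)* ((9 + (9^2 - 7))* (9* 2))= 62748 / 55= 1140.87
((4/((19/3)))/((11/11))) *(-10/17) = -120/323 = -0.37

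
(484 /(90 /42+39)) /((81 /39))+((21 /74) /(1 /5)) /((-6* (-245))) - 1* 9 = -1679129 /503496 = -3.33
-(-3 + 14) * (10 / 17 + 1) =-297 / 17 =-17.47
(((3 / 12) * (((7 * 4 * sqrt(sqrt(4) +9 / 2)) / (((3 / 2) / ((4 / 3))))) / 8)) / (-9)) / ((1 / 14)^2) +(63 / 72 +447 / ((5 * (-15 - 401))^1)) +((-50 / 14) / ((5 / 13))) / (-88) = 122621 / 160160 - 686 * sqrt(26) / 81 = -42.42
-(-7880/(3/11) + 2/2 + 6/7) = 606721/21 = 28891.48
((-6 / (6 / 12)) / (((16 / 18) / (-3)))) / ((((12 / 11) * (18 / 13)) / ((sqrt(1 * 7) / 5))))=429 * sqrt(7) / 80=14.19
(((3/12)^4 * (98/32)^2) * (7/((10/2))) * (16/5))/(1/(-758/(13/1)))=-9.57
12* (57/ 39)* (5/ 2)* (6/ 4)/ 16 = 855/ 208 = 4.11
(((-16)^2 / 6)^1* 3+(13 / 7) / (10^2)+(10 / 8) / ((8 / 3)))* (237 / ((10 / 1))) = 3045.15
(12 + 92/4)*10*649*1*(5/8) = 567875/4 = 141968.75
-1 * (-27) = 27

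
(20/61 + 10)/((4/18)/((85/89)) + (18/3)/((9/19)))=240975/300974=0.80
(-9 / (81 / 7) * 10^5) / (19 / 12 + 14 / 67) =-187600000 / 4323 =-43395.79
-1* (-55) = 55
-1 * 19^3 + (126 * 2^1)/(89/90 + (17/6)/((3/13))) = -1361161/199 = -6840.01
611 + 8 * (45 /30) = 623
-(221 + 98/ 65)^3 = -3025346750847/ 274625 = -11016283.12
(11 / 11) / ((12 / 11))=11 / 12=0.92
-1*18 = -18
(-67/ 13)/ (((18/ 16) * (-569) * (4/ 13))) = 134/ 5121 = 0.03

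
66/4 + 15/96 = 533/32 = 16.66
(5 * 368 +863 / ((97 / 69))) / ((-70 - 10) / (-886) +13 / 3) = 316337883 / 570263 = 554.72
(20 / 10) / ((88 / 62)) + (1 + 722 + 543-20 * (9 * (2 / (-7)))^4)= 20757643 / 52822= 392.97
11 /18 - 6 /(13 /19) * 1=-1909 /234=-8.16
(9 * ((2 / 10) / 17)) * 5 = 9 / 17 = 0.53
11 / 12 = 0.92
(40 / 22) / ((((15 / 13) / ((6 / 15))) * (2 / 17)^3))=63869 / 165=387.08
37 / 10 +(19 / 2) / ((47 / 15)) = 1582 / 235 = 6.73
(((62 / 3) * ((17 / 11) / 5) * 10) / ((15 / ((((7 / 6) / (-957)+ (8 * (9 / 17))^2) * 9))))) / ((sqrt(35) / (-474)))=-58314618196 * sqrt(35) / 6263565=-55079.48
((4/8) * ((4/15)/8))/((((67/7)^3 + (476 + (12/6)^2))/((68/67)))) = 5831/467730015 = 0.00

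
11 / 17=0.65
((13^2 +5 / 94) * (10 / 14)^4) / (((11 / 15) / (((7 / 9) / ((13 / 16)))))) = 132425000 / 2305303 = 57.44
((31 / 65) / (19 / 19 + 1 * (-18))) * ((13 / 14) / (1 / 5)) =-0.13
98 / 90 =49 / 45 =1.09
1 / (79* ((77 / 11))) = 1 / 553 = 0.00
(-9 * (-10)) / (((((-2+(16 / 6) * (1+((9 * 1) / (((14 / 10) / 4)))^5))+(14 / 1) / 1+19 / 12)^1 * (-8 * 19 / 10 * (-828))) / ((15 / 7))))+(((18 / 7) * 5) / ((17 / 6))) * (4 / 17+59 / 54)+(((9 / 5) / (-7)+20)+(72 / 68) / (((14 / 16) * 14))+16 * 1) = 1044104928809285028137 / 24945765755191892870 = 41.85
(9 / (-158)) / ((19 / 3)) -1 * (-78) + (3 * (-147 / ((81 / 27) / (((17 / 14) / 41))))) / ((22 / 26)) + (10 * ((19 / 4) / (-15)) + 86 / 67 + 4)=20399918939 / 272134302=74.96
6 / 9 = 2 / 3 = 0.67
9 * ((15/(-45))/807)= -1/269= -0.00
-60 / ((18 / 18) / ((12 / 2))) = -360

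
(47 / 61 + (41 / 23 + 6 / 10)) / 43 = 22119 / 301645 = 0.07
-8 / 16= -1 / 2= -0.50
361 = 361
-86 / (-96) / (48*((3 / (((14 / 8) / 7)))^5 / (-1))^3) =-0.00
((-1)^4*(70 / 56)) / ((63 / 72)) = 10 / 7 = 1.43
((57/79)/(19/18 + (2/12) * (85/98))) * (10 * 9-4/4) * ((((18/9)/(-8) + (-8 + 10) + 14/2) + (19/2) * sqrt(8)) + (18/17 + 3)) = 1948595103/2843131 + 170026668 * sqrt(2)/167243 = 2123.12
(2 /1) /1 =2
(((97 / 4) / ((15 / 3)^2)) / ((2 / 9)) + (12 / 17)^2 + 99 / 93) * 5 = 10621407 / 358360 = 29.64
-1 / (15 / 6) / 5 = -2 / 25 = -0.08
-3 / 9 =-1 / 3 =-0.33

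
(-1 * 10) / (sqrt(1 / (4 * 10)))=-20 * sqrt(10)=-63.25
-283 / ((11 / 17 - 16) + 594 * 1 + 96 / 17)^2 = -81787 / 98664489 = -0.00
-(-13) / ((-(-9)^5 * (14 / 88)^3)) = 1107392 / 20253807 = 0.05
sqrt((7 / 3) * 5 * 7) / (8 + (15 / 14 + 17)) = 0.35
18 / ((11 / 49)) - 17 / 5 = 4223 / 55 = 76.78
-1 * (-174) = 174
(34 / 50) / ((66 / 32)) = 0.33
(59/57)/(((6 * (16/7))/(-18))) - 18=-5885/304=-19.36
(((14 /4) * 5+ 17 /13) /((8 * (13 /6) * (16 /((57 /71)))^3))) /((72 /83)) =2505476097 /15856293380096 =0.00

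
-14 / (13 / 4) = -56 / 13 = -4.31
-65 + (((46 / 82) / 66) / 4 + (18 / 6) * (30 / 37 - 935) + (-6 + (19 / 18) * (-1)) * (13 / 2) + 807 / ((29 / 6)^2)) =-2878.88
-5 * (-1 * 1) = 5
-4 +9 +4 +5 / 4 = 41 / 4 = 10.25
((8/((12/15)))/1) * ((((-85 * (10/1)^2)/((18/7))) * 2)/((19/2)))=-1190000/171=-6959.06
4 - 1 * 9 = -5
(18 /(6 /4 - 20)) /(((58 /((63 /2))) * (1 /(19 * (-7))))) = 75411 /1073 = 70.28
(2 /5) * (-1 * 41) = -82 /5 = -16.40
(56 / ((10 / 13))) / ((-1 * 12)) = -91 / 15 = -6.07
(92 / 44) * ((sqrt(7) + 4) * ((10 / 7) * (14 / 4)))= 115 * sqrt(7) / 11 + 460 / 11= 69.48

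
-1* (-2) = 2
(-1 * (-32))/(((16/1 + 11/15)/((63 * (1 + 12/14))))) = 56160/251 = 223.75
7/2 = 3.50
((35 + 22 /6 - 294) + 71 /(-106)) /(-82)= 81409 /26076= 3.12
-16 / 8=-2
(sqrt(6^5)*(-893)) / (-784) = 8037*sqrt(6) / 196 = 100.44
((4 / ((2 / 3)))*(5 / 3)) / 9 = 1.11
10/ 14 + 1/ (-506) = 0.71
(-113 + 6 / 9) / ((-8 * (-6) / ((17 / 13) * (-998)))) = 2858771 / 936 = 3054.24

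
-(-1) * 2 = 2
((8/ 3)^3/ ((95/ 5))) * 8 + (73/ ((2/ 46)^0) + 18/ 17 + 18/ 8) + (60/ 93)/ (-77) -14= 5852486503/ 83268108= 70.28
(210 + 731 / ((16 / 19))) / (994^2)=17249 / 15808576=0.00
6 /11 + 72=798 /11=72.55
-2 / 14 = -0.14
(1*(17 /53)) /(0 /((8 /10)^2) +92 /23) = 17 /212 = 0.08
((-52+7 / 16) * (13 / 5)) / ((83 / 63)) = -135135 / 1328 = -101.76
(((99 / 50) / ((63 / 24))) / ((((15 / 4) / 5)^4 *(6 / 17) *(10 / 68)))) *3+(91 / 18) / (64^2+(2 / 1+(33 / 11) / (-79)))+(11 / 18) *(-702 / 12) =80045925259 / 784444500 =102.04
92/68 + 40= 703/17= 41.35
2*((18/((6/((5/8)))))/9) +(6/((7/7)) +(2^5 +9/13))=6101/156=39.11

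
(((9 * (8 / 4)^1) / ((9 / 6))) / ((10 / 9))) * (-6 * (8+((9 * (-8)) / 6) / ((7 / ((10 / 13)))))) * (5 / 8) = -270.59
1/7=0.14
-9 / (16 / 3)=-27 / 16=-1.69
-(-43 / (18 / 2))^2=-22.83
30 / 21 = 10 / 7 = 1.43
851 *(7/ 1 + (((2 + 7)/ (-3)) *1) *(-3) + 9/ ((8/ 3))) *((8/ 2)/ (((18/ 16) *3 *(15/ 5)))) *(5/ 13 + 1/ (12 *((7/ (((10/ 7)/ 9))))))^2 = 23315135382625/ 23960253681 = 973.08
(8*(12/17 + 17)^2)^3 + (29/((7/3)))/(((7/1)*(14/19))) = 261211955427975170389/16558372334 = 15775219336.72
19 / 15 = 1.27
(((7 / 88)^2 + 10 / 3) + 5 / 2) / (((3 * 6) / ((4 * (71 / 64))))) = 9632357 / 6690816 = 1.44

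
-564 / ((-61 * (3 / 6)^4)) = 147.93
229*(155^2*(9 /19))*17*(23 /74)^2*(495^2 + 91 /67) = 1048677008079.58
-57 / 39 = -19 / 13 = -1.46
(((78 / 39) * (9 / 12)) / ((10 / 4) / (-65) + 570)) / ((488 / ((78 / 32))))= 1521 / 115706752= 0.00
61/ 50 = 1.22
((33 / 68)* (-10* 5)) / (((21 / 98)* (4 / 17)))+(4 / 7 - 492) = -27235 / 28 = -972.68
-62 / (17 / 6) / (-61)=372 / 1037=0.36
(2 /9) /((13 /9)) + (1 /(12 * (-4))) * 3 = 19 /208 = 0.09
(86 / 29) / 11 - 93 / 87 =-255 / 319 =-0.80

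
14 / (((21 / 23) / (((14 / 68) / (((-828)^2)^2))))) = 7 / 1042230281472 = 0.00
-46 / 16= -23 / 8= -2.88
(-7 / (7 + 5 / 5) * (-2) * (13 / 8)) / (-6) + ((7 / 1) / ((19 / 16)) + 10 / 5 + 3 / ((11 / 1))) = 308725 / 40128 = 7.69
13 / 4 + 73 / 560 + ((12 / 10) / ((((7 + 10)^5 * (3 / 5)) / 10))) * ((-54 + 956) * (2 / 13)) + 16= 200346409073 / 10336558960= 19.38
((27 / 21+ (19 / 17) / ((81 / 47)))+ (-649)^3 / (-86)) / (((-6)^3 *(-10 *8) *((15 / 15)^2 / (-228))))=-10012670662721 / 238738752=-41939.86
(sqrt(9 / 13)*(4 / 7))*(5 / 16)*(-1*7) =-15*sqrt(13) / 52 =-1.04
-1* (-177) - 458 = -281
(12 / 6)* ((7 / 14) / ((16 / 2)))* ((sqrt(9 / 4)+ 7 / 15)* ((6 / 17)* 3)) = 177 / 680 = 0.26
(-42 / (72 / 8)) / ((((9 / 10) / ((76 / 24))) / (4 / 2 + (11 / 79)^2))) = -33.16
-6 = -6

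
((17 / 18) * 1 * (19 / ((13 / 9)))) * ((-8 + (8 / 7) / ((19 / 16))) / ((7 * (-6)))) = 102 / 49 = 2.08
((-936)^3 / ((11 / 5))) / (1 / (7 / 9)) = -3188989440 / 11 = -289908130.91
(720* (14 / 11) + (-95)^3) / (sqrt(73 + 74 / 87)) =-1884209* sqrt(22359) / 2827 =-99661.97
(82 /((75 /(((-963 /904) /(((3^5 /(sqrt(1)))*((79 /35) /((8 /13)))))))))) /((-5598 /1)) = 30709 /131554833345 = 0.00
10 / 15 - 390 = -1168 / 3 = -389.33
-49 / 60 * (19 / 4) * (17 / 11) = -15827 / 2640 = -6.00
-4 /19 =-0.21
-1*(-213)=213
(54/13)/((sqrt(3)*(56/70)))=45*sqrt(3)/26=3.00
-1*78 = -78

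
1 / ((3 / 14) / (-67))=-938 / 3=-312.67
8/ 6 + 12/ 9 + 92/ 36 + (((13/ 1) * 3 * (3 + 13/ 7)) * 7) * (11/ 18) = 815.56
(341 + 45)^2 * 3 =446988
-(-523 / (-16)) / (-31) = 523 / 496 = 1.05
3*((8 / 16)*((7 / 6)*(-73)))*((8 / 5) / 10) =-511 / 25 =-20.44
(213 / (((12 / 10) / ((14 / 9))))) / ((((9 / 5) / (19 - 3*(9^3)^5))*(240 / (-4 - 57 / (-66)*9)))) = -15924778293817696205 / 10692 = -1489410614835175.48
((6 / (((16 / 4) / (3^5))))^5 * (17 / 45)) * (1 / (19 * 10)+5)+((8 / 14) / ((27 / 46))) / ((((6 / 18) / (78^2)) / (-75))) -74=2588943441724214209 / 212800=12166087602087.47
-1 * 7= -7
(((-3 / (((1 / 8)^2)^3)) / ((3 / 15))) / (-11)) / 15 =262144 / 11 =23831.27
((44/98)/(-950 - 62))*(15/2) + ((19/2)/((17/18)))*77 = 59356581/76636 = 774.53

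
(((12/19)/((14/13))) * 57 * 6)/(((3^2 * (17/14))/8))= 2496/17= 146.82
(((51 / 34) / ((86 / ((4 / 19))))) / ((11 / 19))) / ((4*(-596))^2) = 3 / 2688274688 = 0.00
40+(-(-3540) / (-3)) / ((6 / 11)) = -6370 / 3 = -2123.33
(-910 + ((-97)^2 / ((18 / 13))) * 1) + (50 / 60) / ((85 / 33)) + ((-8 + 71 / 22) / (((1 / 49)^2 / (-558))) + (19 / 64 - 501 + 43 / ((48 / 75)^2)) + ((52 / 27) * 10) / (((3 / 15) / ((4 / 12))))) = 24816153162221 / 3877632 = 6399821.63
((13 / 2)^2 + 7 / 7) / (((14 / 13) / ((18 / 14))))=20241 / 392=51.64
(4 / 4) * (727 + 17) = 744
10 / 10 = 1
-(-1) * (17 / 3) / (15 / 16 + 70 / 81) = 7344 / 2335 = 3.15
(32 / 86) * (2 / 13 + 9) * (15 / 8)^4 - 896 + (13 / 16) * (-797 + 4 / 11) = -2363056435 / 1574144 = -1501.17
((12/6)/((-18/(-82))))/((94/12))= 164/141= 1.16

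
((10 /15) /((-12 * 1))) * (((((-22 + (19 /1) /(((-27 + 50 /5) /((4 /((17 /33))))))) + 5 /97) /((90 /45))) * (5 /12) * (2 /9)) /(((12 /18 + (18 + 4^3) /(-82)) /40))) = -21463925 /2270673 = -9.45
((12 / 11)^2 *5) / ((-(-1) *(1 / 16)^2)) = 184320 / 121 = 1523.31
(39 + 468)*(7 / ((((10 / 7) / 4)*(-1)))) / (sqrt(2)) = -24843*sqrt(2) / 5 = -7026.66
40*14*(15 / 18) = 1400 / 3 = 466.67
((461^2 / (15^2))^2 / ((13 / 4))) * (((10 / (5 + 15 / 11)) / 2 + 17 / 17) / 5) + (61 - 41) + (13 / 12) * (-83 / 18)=722753406181 / 7371000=98053.64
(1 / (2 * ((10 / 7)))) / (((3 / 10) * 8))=7 / 48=0.15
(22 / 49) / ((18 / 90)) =110 / 49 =2.24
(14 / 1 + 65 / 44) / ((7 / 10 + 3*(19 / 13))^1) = 44265 / 14542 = 3.04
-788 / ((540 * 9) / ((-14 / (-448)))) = -0.01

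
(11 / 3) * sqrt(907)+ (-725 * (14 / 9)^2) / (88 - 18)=-2030 / 81+ 11 * sqrt(907) / 3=85.37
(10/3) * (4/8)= 5/3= 1.67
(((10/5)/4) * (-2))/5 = -1/5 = -0.20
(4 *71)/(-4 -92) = -71/24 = -2.96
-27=-27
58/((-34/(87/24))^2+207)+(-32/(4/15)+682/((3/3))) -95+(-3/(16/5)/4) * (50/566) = 2099050372095/4493061952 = 467.18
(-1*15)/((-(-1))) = -15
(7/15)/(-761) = -7/11415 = -0.00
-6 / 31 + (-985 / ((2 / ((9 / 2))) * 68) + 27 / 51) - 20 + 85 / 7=-139273 / 3472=-40.11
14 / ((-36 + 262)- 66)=7 / 80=0.09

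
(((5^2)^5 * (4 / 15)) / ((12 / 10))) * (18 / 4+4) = 166015625 / 9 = 18446180.56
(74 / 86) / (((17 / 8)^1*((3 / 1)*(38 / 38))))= 296 / 2193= 0.13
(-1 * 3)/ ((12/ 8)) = -2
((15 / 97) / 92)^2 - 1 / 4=-19909219 / 79637776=-0.25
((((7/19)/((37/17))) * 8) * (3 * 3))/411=0.03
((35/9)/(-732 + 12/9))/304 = -35/1999104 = -0.00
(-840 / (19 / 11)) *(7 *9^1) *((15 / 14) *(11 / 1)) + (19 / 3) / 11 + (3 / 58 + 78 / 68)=-111616179770 / 309111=-361087.70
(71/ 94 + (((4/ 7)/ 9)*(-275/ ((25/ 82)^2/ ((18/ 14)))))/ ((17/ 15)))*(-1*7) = 83135677/ 55930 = 1486.42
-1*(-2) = 2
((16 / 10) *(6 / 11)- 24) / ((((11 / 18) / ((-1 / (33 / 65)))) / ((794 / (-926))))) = -39388752 / 616253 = -63.92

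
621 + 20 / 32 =4973 / 8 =621.62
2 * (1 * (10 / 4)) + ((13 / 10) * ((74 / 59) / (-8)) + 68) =171799 / 2360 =72.80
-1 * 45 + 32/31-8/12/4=-8209/186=-44.13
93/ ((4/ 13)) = 1209/ 4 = 302.25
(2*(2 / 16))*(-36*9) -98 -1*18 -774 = -971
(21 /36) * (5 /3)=35 /36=0.97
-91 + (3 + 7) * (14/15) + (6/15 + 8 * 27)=2021/15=134.73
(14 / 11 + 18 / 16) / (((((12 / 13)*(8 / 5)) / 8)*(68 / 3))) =13715 / 23936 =0.57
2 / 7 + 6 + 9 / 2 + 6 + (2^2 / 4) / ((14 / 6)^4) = 80767 / 4802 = 16.82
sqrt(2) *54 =54 *sqrt(2) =76.37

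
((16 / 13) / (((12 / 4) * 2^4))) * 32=32 / 39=0.82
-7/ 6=-1.17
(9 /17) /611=9 /10387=0.00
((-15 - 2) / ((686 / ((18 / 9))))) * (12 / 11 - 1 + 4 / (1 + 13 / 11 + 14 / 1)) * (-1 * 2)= 0.03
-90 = -90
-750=-750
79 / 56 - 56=-3057 / 56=-54.59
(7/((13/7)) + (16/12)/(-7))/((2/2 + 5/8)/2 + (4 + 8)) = 15632/55965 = 0.28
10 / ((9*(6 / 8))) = 40 / 27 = 1.48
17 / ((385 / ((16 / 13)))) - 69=-345073 / 5005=-68.95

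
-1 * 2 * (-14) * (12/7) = 48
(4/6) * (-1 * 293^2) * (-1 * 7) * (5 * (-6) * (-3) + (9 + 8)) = 128601802/3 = 42867267.33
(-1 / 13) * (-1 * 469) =36.08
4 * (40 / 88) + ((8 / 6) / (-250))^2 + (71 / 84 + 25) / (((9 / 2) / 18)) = 1139109683 / 10828125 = 105.20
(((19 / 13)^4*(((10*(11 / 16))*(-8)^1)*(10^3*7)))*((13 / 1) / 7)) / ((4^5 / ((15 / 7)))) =-13439353125 / 1968512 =-6827.16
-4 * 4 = -16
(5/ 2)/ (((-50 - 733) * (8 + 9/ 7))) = -7/ 20358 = -0.00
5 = 5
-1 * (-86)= 86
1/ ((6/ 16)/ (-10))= -26.67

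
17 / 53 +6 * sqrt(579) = 144.70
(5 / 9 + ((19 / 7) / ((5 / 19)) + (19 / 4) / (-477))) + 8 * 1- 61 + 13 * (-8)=-146.14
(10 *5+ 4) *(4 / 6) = 36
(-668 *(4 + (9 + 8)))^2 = 196784784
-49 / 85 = -0.58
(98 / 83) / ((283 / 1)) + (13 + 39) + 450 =11791576 / 23489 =502.00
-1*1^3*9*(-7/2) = 63/2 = 31.50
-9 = -9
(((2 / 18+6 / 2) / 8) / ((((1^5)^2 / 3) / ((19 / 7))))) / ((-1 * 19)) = -1 / 6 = -0.17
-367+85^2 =6858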